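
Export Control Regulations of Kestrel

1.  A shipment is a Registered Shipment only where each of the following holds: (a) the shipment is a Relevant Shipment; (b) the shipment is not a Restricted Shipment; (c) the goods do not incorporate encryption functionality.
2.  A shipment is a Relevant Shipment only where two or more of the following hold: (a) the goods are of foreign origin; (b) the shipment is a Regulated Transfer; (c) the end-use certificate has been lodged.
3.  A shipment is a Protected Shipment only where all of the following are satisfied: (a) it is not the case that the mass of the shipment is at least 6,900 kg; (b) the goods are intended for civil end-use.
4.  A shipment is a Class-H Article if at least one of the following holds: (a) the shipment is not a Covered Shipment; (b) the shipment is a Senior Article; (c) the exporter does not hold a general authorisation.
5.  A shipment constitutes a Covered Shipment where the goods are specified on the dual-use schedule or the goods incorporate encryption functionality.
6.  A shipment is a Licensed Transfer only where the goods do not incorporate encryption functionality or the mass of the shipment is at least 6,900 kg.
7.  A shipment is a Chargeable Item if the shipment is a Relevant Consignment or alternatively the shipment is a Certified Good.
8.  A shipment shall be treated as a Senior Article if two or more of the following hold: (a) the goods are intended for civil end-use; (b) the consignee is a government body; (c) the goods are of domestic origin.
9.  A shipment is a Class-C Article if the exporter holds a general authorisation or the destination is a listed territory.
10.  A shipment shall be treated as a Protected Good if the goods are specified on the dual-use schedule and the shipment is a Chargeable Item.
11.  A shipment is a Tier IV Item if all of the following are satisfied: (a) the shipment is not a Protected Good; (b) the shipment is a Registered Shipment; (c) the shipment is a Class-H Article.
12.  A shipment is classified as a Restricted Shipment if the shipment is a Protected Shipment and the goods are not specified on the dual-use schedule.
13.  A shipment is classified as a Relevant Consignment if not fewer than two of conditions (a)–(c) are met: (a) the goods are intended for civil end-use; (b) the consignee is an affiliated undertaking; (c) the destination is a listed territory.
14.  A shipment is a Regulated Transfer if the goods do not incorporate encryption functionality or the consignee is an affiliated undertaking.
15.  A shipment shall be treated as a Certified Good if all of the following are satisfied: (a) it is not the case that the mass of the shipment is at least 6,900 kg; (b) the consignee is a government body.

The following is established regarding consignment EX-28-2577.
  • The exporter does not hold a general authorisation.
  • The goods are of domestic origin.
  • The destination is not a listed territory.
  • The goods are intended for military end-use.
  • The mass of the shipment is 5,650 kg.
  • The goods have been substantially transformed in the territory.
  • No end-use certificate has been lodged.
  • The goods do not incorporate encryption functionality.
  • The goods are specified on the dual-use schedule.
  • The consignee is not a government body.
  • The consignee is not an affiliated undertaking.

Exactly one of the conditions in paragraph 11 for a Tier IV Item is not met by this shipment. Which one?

Registered Shipment

paragraph 13 — Relevant Consignment: the goods are intended for civil end-use? no; the consignee is an affiliated undertaking? no; the destination is a listed territory? no — 0 of 3 hold (need ≥2) → not satisfied.
paragraph 15 — Certified Good: [mass of the shipment: 5,650 kg ≥ 6,900 kg? no, so negated condition yes] AND [the consignee is a government body? no] → not satisfied.
paragraph 7 — Chargeable Item: [Relevant Consignment (paragraph 13)? no] OR [Certified Good (paragraph 15)? no] → not satisfied.
paragraph 10 — Protected Good: [the goods are specified on the dual-use schedule? yes] AND [Chargeable Item (paragraph 7)? no] → not satisfied.
paragraph 14 — Regulated Transfer: [the goods do not incorporate encryption functionality? yes] OR [the consignee is an affiliated undertaking? no] → satisfied.
paragraph 2 — Relevant Shipment: the goods are of foreign origin? no; Regulated Transfer (paragraph 14)? yes; the end-use certificate has been lodged? no — 1 of 3 hold (need ≥2) → not satisfied.
paragraph 3 — Protected Shipment: [mass of the shipment: 5,650 kg ≥ 6,900 kg? no, so negated condition yes] AND [the goods are intended for civil end-use? no] → not satisfied.
paragraph 12 — Restricted Shipment: [Protected Shipment (paragraph 3)? no] AND [the goods are not specified on the dual-use schedule? no] → not satisfied.
paragraph 1 — Registered Shipment: [Relevant Shipment (paragraph 2)? no] AND [not a Restricted Shipment (paragraph 12)? yes] AND [the goods do not incorporate encryption functionality? yes] → not satisfied.
paragraph 5 — Covered Shipment: [the goods are specified on the dual-use schedule? yes] OR [the goods incorporate encryption functionality? no] → satisfied.
paragraph 8 — Senior Article: the goods are intended for civil end-use? no; the consignee is a government body? no; the goods are of domestic origin? yes — 1 of 3 hold (need ≥2) → not satisfied.
paragraph 4 — Class-H Article: [not a Covered Shipment (paragraph 5)? no] OR [Senior Article (paragraph 8)? no] OR [the exporter does not hold a general authorisation? yes] → satisfied.
paragraph 11 — Tier IV Item: [not a Protected Good (paragraph 10)? yes] AND [Registered Shipment (paragraph 1)? no] AND [Class-H Article (paragraph 4)? yes] → not satisfied.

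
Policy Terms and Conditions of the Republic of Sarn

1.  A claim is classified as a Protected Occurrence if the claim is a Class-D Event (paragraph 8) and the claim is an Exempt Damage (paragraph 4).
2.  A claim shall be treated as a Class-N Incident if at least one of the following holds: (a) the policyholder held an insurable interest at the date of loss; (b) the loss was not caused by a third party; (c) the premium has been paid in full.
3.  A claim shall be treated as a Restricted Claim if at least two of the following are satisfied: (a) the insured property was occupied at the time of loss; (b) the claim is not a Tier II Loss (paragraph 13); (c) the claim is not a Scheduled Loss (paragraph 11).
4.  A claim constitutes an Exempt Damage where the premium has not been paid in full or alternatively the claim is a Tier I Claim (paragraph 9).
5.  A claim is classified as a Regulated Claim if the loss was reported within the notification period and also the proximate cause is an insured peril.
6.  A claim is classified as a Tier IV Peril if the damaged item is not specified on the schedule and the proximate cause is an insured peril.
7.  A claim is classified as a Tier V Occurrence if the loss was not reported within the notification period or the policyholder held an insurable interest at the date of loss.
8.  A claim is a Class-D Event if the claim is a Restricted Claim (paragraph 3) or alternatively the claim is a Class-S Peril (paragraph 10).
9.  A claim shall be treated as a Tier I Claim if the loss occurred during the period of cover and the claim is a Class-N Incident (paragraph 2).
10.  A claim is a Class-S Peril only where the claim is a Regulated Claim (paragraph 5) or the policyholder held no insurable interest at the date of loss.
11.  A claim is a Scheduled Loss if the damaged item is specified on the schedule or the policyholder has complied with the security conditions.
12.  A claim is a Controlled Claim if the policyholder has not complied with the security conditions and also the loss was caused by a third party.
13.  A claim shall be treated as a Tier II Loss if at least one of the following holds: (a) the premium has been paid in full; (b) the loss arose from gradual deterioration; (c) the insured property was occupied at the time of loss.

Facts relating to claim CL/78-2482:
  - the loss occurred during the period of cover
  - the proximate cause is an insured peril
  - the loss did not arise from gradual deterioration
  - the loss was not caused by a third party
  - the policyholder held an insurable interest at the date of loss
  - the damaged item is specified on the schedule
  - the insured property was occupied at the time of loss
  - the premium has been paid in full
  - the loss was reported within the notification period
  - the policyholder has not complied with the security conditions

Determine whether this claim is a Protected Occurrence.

Yes

Under paragraph 13: the premium has been paid in full? yes; or the loss arose from gradual deterioration? no; or the insured property was occupied at the time of loss? yes. So the claim is a Tier II Loss.
Under paragraph 11: the damaged item is specified on the schedule? yes; or the policyholder has complied with the security conditions? no. So the claim is a Scheduled Loss.
Under paragraph 3: the insured property was occupied at the time of loss? yes; not a Tier II Loss (paragraph 13)? no; not a Scheduled Loss (paragraph 11)? no — 1 of 3 hold (need ≥2) → not satisfied.
Under paragraph 5: the loss was reported within the notification period? yes; and the proximate cause is an insured peril? yes. So the claim is a Regulated Claim.
Under paragraph 10: Regulated Claim (paragraph 5)? yes; or the policyholder held no insurable interest at the date of loss? no. So the claim is a Class-S Peril.
Under paragraph 8: Restricted Claim (paragraph 3)? no; or Class-S Peril (paragraph 10)? yes. So the claim is a Class-D Event.
Under paragraph 2: the policyholder held an insurable interest at the date of loss? yes; or the loss was not caused by a third party? yes; or the premium has been paid in full? yes. So the claim is a Class-N Incident.
Under paragraph 9: the loss occurred during the period of cover? yes; and Class-N Incident (paragraph 2)? yes. So the claim is a Tier I Claim.
Under paragraph 4: the premium has not been paid in full? no; or Tier I Claim (paragraph 9)? yes. So the claim is an Exempt Damage.
Under paragraph 1: Class-D Event (paragraph 8)? yes; and Exempt Damage (paragraph 4)? yes. So the claim is a Protected Occurrence.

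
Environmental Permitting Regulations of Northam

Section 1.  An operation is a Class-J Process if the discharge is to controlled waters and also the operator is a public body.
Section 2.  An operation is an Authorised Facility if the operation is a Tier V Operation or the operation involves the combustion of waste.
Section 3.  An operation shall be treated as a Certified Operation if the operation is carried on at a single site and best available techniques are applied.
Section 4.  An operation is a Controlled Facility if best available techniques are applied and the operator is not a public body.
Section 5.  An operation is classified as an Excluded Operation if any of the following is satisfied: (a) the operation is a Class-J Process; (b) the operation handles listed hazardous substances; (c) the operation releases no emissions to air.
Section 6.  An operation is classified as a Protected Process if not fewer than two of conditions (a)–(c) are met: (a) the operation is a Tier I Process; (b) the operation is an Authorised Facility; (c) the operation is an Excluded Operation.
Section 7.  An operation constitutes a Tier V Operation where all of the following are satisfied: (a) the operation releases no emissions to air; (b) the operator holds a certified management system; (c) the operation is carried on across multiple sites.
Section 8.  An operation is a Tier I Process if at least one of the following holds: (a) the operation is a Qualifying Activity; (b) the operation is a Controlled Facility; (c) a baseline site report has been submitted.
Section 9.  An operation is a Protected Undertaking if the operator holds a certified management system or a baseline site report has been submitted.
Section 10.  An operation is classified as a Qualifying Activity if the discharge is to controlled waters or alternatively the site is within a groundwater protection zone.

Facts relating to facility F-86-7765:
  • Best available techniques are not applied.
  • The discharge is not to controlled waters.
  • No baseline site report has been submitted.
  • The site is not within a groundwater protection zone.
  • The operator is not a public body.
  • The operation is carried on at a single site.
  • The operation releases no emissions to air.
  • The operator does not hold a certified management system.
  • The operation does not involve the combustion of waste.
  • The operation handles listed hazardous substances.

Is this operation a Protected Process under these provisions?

Under section 10: the discharge is to controlled waters? no; or the site is within a groundwater protection zone? no. So the operation is not a Qualifying Activity.
Under section 4: best available techniques are applied? no; and the operator is not a public body? yes. So the operation is not a Controlled Facility.
Under section 8: Qualifying Activity (section 10)? no; or Controlled Facility (section 4)? no; or a baseline site report has been submitted? no. So the operation is not a Tier I Process.
Under section 7: the operation releases no emissions to air? yes; and the operator holds a certified management system? no; and the operation is carried on across multiple sites? no. So the operation is not a Tier V Operation.
Under section 2: Tier V Operation (section 7)? no; or the operation involves the combustion of waste? no. So the operation is not an Authorised Facility.
Under section 1: the discharge is to controlled waters? no; and the operator is a public body? no. So the operation is not a Class-J Process.
Under section 5: Class-J Process (section 1)? no; or the operation handles listed hazardous substances? yes; or the operation releases no emissions to air? yes. So the operation is an Excluded Operation.
Under section 6: Tier I Process (section 8)? no; Authorised Facility (section 2)? no; Excluded Operation (section 5)? yes — 1 of 3 hold (need ≥2) → not satisfied.

No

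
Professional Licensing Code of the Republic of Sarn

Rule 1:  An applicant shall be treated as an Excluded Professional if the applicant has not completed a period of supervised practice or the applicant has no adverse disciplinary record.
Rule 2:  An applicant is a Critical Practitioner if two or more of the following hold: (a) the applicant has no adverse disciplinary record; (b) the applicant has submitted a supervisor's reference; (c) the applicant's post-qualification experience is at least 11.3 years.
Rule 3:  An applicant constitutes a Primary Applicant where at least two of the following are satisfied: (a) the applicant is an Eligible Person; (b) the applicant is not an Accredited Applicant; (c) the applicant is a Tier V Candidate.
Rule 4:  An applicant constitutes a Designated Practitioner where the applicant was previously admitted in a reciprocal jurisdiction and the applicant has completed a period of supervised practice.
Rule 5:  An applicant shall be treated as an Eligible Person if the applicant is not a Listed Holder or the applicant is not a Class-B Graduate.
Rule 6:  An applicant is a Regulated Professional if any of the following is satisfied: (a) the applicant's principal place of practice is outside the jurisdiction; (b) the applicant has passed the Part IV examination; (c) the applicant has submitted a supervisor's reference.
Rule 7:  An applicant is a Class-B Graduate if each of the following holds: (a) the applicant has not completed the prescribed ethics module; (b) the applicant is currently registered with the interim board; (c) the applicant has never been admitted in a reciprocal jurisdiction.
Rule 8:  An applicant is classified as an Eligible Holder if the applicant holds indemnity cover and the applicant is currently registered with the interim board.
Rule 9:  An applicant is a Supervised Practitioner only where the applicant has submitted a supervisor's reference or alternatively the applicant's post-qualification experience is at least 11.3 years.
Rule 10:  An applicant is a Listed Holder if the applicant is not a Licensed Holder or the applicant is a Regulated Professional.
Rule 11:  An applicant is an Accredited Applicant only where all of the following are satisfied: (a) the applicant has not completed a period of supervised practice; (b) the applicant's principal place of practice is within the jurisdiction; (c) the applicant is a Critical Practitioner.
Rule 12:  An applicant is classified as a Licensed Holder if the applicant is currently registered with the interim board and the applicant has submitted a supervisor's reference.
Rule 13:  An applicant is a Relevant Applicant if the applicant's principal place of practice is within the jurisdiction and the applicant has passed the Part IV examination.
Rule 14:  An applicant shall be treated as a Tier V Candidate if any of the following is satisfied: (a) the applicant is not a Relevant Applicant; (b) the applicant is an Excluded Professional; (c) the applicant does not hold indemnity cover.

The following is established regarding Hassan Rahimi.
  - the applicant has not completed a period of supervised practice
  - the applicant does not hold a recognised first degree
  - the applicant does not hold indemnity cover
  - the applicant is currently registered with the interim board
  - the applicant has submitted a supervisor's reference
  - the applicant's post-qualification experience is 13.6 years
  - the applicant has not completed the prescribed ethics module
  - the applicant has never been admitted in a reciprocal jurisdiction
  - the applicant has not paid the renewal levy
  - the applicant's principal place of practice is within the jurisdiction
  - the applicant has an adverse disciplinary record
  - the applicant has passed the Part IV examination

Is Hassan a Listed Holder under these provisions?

rule 12 — Licensed Holder: [the applicant is currently registered with the interim board? yes] AND [the applicant has submitted a supervisor's reference? yes] → satisfied.
rule 6 — Regulated Professional: [the applicant's principal place of practice is outside the jurisdiction? no] OR [the applicant has passed the Part IV examination? yes] OR [the applicant has submitted a supervisor's reference? yes] → satisfied.
rule 10 — Listed Holder: [not a Licensed Holder (rule 12)? no] OR [Regulated Professional (rule 6)? yes] → satisfied.

Yes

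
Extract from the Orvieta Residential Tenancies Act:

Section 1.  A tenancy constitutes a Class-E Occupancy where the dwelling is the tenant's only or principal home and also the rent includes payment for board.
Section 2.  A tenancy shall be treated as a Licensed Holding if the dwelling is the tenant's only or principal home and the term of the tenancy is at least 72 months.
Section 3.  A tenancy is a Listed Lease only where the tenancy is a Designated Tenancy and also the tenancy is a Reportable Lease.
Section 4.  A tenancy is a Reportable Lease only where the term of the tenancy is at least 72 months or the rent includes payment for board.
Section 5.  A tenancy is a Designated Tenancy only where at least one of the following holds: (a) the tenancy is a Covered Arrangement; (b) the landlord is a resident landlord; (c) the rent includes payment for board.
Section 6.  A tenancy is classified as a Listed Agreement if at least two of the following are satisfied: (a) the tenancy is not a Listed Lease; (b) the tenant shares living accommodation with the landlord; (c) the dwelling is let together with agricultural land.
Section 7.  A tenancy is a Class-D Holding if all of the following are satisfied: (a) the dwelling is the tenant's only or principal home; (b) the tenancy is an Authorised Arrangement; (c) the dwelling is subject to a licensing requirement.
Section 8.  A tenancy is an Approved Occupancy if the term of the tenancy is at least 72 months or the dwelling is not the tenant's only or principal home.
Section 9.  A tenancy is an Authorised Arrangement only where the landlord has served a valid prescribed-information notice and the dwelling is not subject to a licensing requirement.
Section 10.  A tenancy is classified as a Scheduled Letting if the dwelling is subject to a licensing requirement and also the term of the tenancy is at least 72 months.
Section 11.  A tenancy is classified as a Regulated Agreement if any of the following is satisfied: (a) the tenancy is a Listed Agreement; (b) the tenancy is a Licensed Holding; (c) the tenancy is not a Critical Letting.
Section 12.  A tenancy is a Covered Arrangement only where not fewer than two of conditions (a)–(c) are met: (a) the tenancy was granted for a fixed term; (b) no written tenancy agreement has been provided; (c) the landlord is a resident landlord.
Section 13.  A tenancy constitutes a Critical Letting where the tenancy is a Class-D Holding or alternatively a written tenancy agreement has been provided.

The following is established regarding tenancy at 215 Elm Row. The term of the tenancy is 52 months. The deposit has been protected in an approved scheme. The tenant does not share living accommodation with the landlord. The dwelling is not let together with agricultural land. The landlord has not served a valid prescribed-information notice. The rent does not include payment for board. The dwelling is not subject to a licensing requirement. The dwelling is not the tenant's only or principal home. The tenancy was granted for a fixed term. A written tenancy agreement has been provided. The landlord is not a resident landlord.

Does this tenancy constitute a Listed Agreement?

No

section 12 — Covered Arrangement: the tenancy was granted for a fixed term? yes; no written tenancy agreement has been provided? no; the landlord is a resident landlord? no — 1 of 3 hold (need ≥2) → not satisfied.
section 5 — Designated Tenancy: [Covered Arrangement (section 12)? no] OR [the landlord is a resident landlord? no] OR [the rent includes payment for board? no] → not satisfied.
section 4 — Reportable Lease: [term of the tenancy: 52 months ≥ 72 months? no] OR [the rent includes payment for board? no] → not satisfied.
section 3 — Listed Lease: [Designated Tenancy (section 5)? no] AND [Reportable Lease (section 4)? no] → not satisfied.
section 6 — Listed Agreement: not a Listed Lease (section 3)? yes; the tenant shares living accommodation with the landlord? no; the dwelling is let together with agricultural land? no — 1 of 3 hold (need ≥2) → not satisfied.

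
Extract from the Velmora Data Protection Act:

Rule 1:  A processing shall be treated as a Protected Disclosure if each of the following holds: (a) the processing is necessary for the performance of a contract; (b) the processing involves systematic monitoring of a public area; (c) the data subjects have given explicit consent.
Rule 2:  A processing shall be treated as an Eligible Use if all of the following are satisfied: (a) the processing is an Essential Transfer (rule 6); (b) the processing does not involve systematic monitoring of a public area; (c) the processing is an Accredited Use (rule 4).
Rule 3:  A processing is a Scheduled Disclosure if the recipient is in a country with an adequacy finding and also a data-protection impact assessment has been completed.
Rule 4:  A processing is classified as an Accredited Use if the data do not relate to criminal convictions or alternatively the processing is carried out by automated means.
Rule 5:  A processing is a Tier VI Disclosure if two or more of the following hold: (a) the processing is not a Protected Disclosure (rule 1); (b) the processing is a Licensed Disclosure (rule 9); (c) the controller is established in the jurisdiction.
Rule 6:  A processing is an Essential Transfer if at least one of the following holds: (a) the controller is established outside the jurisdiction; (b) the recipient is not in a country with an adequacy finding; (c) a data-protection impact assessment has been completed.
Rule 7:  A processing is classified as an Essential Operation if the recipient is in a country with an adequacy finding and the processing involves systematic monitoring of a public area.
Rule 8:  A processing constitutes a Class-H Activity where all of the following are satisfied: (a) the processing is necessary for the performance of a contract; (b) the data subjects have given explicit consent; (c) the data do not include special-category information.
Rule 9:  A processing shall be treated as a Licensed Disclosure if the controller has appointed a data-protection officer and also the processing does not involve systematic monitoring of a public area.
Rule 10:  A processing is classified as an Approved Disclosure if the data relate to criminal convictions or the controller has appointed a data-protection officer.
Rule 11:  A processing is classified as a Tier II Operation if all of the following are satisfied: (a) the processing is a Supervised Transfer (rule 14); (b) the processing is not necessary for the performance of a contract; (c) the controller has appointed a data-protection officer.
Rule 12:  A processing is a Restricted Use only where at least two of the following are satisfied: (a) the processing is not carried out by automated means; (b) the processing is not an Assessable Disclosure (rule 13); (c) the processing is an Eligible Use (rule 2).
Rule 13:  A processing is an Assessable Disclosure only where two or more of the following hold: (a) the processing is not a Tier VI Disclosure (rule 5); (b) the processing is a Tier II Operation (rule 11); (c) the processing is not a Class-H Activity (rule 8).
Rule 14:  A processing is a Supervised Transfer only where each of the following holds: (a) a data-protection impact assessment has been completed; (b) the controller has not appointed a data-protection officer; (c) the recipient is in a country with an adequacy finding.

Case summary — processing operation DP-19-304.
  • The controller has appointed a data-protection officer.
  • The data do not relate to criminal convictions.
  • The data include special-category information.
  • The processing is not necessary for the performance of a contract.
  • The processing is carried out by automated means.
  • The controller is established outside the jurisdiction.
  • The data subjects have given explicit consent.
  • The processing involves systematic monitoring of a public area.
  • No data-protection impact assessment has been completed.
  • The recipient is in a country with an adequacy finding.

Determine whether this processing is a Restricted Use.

rule 1 — Protected Disclosure: [the processing is necessary for the performance of a contract? no] AND [the processing involves systematic monitoring of a public area? yes] AND [the data subjects have given explicit consent? yes] → not satisfied.
rule 9 — Licensed Disclosure: [the controller has appointed a data-protection officer? yes] AND [the processing does not involve systematic monitoring of a public area? no] → not satisfied.
rule 5 — Tier VI Disclosure: not a Protected Disclosure (rule 1)? yes; Licensed Disclosure (rule 9)? no; the controller is established in the jurisdiction? no — 1 of 3 hold (need ≥2) → not satisfied.
rule 14 — Supervised Transfer: [a data-protection impact assessment has been completed? no] AND [the controller has not appointed a data-protection officer? no] AND [the recipient is in a country with an adequacy finding? yes] → not satisfied.
rule 11 — Tier II Operation: [Supervised Transfer (rule 14)? no] AND [the processing is not necessary for the performance of a contract? yes] AND [the controller has appointed a data-protection officer? yes] → not satisfied.
rule 8 — Class-H Activity: [the processing is necessary for the performance of a contract? no] AND [the data subjects have given explicit consent? yes] AND [the data do not include special-category information? no] → not satisfied.
rule 13 — Assessable Disclosure: not a Tier VI Disclosure (rule 5)? yes; Tier II Operation (rule 11)? no; not a Class-H Activity (rule 8)? yes — 2 of 3 hold (need ≥2) → satisfied.
rule 6 — Essential Transfer: [the controller is established outside the jurisdiction? yes] OR [the recipient is not in a country with an adequacy finding? no] OR [a data-protection impact assessment has been completed? no] → satisfied.
rule 4 — Accredited Use: [the data do not relate to criminal convictions? yes] OR [the processing is carried out by automated means? yes] → satisfied.
rule 2 — Eligible Use: [Essential Transfer (rule 6)? yes] AND [the processing does not involve systematic monitoring of a public area? no] AND [Accredited Use (rule 4)? yes] → not satisfied.
rule 12 — Restricted Use: the processing is not carried out by automated means? no; not an Assessable Disclosure (rule 13)? no; Eligible Use (rule 2)? no — 0 of 3 hold (need ≥2) → not satisfied.

No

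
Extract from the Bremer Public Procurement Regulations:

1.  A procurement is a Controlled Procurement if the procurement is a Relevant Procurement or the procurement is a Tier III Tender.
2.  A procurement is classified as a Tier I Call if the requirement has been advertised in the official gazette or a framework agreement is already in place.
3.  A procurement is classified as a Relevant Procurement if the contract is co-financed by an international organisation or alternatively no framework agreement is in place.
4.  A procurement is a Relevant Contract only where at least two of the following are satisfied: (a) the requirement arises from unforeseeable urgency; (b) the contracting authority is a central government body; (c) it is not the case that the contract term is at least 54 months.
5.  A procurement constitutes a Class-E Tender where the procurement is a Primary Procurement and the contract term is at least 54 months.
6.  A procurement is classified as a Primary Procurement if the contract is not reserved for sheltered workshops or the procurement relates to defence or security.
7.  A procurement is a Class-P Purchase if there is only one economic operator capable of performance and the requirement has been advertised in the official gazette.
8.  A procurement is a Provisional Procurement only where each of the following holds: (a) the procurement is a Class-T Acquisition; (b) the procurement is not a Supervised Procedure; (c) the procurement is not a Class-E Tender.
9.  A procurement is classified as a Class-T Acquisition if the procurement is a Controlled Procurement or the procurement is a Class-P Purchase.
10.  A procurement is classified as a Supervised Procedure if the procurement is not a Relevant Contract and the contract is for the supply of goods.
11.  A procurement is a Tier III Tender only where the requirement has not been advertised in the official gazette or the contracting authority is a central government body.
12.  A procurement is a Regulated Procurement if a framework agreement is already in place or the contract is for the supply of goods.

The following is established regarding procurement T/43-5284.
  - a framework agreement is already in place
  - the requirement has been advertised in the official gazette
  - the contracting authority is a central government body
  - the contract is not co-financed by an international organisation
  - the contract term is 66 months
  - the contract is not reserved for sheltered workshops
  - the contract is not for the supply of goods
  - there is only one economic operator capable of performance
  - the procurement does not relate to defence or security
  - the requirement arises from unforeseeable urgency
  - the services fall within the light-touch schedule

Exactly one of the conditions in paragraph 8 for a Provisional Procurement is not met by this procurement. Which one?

Class-E Tender

paragraph 3 — Relevant Procurement: [the contract is co-financed by an international organisation? no] OR [no framework agreement is in place? no] → not satisfied.
paragraph 11 — Tier III Tender: [the requirement has not been advertised in the official gazette? no] OR [the contracting authority is a central government body? yes] → satisfied.
paragraph 1 — Controlled Procurement: [Relevant Procurement (paragraph 3)? no] OR [Tier III Tender (paragraph 11)? yes] → satisfied.
paragraph 7 — Class-P Purchase: [there is only one economic operator capable of performance? yes] AND [the requirement has been advertised in the official gazette? yes] → satisfied.
paragraph 9 — Class-T Acquisition: [Controlled Procurement (paragraph 1)? yes] OR [Class-P Purchase (paragraph 7)? yes] → satisfied.
paragraph 4 — Relevant Contract: the requirement arises from unforeseeable urgency? yes; the contracting authority is a central government body? yes; contract term: 66 months ≥ 54 months? yes, so negated condition no — 2 of 3 hold (need ≥2) → satisfied.
paragraph 10 — Supervised Procedure: [not a Relevant Contract (paragraph 4)? no] AND [the contract is for the supply of goods? no] → not satisfied.
paragraph 6 — Primary Procurement: [the contract is not reserved for sheltered workshops? yes] OR [the procurement relates to defence or security? no] → satisfied.
paragraph 5 — Class-E Tender: [Primary Procurement (paragraph 6)? yes] AND [contract term: 66 months ≥ 54 months? yes] → satisfied.
paragraph 8 — Provisional Procurement: [Class-T Acquisition (paragraph 9)? yes] AND [not a Supervised Procedure (paragraph 10)? yes] AND [not a Class-E Tender (paragraph 5)? no] → not satisfied.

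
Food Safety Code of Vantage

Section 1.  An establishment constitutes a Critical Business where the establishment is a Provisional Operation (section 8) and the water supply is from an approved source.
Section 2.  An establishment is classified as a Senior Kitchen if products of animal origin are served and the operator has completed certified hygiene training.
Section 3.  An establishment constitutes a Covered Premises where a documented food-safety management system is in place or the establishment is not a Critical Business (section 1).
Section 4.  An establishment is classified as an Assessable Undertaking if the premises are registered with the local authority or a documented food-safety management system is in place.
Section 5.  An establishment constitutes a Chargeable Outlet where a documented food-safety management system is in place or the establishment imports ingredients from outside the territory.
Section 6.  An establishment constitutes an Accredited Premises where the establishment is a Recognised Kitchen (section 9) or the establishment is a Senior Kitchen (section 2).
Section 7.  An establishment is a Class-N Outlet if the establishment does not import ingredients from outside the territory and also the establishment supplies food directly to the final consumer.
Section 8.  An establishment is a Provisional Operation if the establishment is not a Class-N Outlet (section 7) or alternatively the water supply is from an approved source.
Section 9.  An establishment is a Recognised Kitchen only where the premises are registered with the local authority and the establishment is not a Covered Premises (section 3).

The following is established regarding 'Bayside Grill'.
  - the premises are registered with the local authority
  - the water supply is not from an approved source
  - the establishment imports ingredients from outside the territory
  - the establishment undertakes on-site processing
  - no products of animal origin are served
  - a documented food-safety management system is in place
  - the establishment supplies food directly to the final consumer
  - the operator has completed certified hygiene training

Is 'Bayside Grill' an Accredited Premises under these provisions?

No

Under section 7: the establishment does not import ingredients from outside the territory? no; and the establishment supplies food directly to the final consumer? yes. So the establishment is not a Class-N Outlet.
Under section 8: not a Class-N Outlet (section 7)? yes; or the water supply is from an approved source? no. So the establishment is a Provisional Operation.
Under section 1: Provisional Operation (section 8)? yes; and the water supply is from an approved source? no. So the establishment is not a Critical Business.
Under section 3: a documented food-safety management system is in place? yes; or not a Critical Business (section 1)? yes. So the establishment is a Covered Premises.
Under section 9: the premises are registered with the local authority? yes; and not a Covered Premises (section 3)? no. So the establishment is not a Recognised Kitchen.
Under section 2: products of animal origin are served? no; and the operator has completed certified hygiene training? yes. So the establishment is not a Senior Kitchen.
Under section 6: Recognised Kitchen (section 9)? no; or Senior Kitchen (section 2)? no. So the establishment is not an Accredited Premises.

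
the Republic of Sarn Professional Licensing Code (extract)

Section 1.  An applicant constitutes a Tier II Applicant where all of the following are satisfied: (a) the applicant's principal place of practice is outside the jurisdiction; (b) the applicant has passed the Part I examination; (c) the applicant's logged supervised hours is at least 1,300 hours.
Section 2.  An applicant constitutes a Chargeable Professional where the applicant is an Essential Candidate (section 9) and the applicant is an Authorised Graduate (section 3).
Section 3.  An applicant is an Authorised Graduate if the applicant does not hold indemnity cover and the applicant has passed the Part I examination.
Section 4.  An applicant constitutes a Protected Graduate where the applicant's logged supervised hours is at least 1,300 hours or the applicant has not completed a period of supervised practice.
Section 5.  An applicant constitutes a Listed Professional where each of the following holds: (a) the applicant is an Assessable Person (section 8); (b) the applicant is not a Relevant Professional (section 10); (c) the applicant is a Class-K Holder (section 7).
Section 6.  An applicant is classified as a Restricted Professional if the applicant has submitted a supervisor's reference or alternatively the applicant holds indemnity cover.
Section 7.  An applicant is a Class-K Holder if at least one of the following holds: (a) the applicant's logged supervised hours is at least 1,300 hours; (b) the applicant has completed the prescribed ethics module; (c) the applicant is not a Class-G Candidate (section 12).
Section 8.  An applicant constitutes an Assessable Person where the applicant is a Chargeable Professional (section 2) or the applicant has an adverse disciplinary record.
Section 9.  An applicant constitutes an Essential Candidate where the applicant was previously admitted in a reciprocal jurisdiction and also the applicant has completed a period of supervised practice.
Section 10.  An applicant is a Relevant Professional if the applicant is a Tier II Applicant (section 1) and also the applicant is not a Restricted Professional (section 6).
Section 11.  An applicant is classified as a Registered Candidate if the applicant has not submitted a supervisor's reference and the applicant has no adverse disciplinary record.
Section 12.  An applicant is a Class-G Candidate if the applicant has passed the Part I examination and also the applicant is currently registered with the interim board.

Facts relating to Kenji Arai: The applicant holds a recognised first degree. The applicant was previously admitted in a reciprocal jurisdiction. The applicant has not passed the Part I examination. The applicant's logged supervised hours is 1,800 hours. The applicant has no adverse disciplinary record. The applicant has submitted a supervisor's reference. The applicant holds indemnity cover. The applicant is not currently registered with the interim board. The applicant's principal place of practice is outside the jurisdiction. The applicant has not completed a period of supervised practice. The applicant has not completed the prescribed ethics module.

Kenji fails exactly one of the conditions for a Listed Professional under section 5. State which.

Under section 9: the applicant was previously admitted in a reciprocal jurisdiction? yes; and the applicant has completed a period of supervised practice? no. So the applicant is not an Essential Candidate.
Under section 3: the applicant does not hold indemnity cover? no; and the applicant has passed the Part I examination? no. So the applicant is not an Authorised Graduate.
Under section 2: Essential Candidate (section 9)? no; and Authorised Graduate (section 3)? no. So the applicant is not a Chargeable Professional.
Under section 8: Chargeable Professional (section 2)? no; or the applicant has an adverse disciplinary record? no. So the applicant is not an Assessable Person.
Under section 1: the applicant's principal place of practice is outside the jurisdiction? yes; and the applicant has passed the Part I examination? no; and applicant's logged supervised hours: 1,800 hours ≥ 1,300 hours? yes. So the applicant is not a Tier II Applicant.
Under section 6: the applicant has submitted a supervisor's reference? yes; or the applicant holds indemnity cover? yes. So the applicant is a Restricted Professional.
Under section 10: Tier II Applicant (section 1)? no; and not a Restricted Professional (section 6)? no. So the applicant is not a Relevant Professional.
Under section 12: the applicant has passed the Part I examination? no; and the applicant is currently registered with the interim board? no. So the applicant is not a Class-G Candidate.
Under section 7: applicant's logged supervised hours: 1,800 hours ≥ 1,300 hours? yes; or the applicant has completed the prescribed ethics module? no; or not a Class-G Candidate (section 12)? yes. So the applicant is a Class-K Holder.
Under section 5: Assessable Person (section 8)? no; and not a Relevant Professional (section 10)? yes; and Class-K Holder (section 7)? yes. So the applicant is not a Listed Professional.

Assessable Person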